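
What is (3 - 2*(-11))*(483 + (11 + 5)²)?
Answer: 18475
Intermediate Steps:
(3 - 2*(-11))*(483 + (11 + 5)²) = (3 + 22)*(483 + 16²) = 25*(483 + 256) = 25*739 = 18475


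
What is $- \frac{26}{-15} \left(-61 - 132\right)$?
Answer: $- \frac{5018}{15} \approx -334.53$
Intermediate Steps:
$- \frac{26}{-15} \left(-61 - 132\right) = \left(-26\right) \left(- \frac{1}{15}\right) \left(-193\right) = \frac{26}{15} \left(-193\right) = - \frac{5018}{15}$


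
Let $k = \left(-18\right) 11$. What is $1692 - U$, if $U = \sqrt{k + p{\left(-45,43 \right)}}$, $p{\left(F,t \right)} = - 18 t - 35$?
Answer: $1692 - i \sqrt{1007} \approx 1692.0 - 31.733 i$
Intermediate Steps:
$p{\left(F,t \right)} = -35 - 18 t$
$k = -198$
$U = i \sqrt{1007}$ ($U = \sqrt{-198 - 809} = \sqrt{-1007} = i \sqrt{1007} \approx 31.733 i$)
$1692 - U = 1692 - i \sqrt{1007}$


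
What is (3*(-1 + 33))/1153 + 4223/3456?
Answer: 5200895/3984768 ≈ 1.3052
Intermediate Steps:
(3*(-1 + 33))/1153 + 4223/3456 = (3*32)*(1/1153) + 4223*(1/3456) = 96*(1/1153) + 4223/3456 = 96/1153 + 4223/3456 = 5200895/3984768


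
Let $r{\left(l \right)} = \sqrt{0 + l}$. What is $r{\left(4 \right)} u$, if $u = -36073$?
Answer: $-72146$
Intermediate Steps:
$r{\left(l \right)} = \sqrt{l}$
$r{\left(4 \right)} u = \sqrt{4} \left(-36073\right) = 2 \left(-36073\right) = -72146$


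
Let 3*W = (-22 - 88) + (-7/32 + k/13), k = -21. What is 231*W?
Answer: -3582271/416 ≈ -8611.2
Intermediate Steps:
W = -46523/1248 (W = ((-22 - 88) + (-7/32 - 21/13))/3 = (-110 + (-7*1/32 - 21*1/13))/3 = (-110 + (-7/32 - 21/13))/3 = (-110 - 763/416)/3 = (⅓)*(-46523/416) = -46523/1248 ≈ -37.278)
231*W = 231*(-46523/1248) = -3582271/416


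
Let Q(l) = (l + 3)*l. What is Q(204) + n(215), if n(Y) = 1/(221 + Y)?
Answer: 18411409/436 ≈ 42228.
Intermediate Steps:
Q(l) = l*(3 + l) (Q(l) = (3 + l)*l = l*(3 + l))
Q(204) + n(215) = 204*(3 + 204) + 1/(221 + 215) = 204*207 + 1/436 = 42228 + 1/436 = 18411409/436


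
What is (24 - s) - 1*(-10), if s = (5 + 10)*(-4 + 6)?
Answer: 4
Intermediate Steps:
s = 30 (s = 15*2 = 30)
(24 - s) - 1*(-10) = (24 - 1*30) - 1*(-10) = (24 - 30) + 10 = -6 + 10 = 4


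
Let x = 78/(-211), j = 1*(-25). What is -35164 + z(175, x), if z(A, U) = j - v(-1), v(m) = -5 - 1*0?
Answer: -35184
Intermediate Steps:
v(m) = -5 (v(m) = -5 + 0 = -5)
j = -25
x = -78/211 (x = 78*(-1/211) = -78/211 ≈ -0.36967)
z(A, U) = -20 (z(A, U) = -25 - 1*(-5) = -25 + 5 = -20)
-35164 + z(175, x) = -35164 - 20 = -35184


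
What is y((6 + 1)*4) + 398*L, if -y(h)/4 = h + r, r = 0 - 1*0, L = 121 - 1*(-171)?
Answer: 116104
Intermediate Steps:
L = 292 (L = 121 + 171 = 292)
r = 0 (r = 0 + 0 = 0)
y(h) = -4*h (y(h) = -4*(h + 0) = -4*h)
y((6 + 1)*4) + 398*L = -4*(6 + 1)*4 + 398*292 = -28*4 + 116216 = -4*28 + 116216 = -112 + 116216 = 116104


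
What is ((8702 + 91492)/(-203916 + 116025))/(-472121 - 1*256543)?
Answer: 16699/10673834604 ≈ 1.5645e-6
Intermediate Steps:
((8702 + 91492)/(-203916 + 116025))/(-472121 - 1*256543) = (100194/(-87891))/(-472121 - 256543) = (100194*(-1/87891))/(-728664) = -33398/29297*(-1/728664) = 16699/10673834604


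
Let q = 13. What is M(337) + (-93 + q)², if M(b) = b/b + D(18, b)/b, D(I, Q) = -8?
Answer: 2157129/337 ≈ 6401.0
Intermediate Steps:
M(b) = 1 - 8/b (M(b) = b/b - 8/b = 1 - 8/b)
M(337) + (-93 + q)² = (-8 + 337)/337 + (-93 + 13)² = (1/337)*329 + (-80)² = 329/337 + 6400 = 2157129/337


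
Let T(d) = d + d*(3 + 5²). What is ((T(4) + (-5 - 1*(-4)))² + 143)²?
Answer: 178703424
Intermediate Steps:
T(d) = 29*d (T(d) = d + d*(3 + 25) = d + d*28 = d + 28*d = 29*d)
((T(4) + (-5 - 1*(-4)))² + 143)² = ((29*4 + (-5 - 1*(-4)))² + 143)² = ((116 + (-5 + 4))² + 143)² = ((116 - 1)² + 143)² = (115² + 143)² = (13225 + 143)² = 13368² = 178703424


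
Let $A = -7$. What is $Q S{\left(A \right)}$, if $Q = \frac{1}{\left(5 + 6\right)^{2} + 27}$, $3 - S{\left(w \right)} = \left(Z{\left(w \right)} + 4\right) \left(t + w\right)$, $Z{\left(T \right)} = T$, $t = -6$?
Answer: $- \frac{9}{37} \approx -0.24324$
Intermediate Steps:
$S{\left(w \right)} = 3 - \left(-6 + w\right) \left(4 + w\right)$ ($S{\left(w \right)} = 3 - \left(w + 4\right) \left(-6 + w\right) = 3 - \left(4 + w\right) \left(-6 + w\right) = 3 - \left(-6 + w\right) \left(4 + w\right)$)
$Q = \frac{1}{148}$ ($Q = \frac{1}{11^{2} + 27} = \frac{1}{121 + 27} = \frac{1}{148} \approx 0.0067568$)
$Q S{\left(A \right)} = \frac{27 - \left(-7\right)^{2} + 2 \left(-7\right)}{148} = \frac{27 - 49 - 14}{148} = \frac{1}{148} \left(-36\right) = - \frac{9}{37}$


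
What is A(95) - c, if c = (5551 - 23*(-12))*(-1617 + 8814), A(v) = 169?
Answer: -41936750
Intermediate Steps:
c = 41936919 (c = (5551 + 276)*7197 = 5827*7197 = 41936919)
A(95) - c = 169 - 1*41936919 = 169 - 41936919 = -41936750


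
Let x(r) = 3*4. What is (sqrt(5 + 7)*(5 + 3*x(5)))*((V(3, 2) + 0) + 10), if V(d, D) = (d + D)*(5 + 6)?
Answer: 5330*sqrt(3) ≈ 9231.8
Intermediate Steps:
x(r) = 12
V(d, D) = 11*D + 11*d (V(d, D) = (D + d)*11 = 11*D + 11*d)
(sqrt(5 + 7)*(5 + 3*x(5)))*((V(3, 2) + 0) + 10) = (sqrt(5 + 7)*(5 + 3*12))*(((11*2 + 11*3) + 0) + 10) = (sqrt(12)*(5 + 36))*(((22 + 33) + 0) + 10) = ((2*sqrt(3))*41)*((55 + 0) + 10) = (82*sqrt(3))*(55 + 10) = (82*sqrt(3))*65 = 5330*sqrt(3)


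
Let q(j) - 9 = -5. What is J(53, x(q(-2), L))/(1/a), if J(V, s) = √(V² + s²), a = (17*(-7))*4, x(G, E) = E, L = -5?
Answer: -476*√2834 ≈ -25340.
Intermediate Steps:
q(j) = 4 (q(j) = 9 - 5 = 4)
a = -476 (a = -119*4 = -476)
J(53, x(q(-2), L))/(1/a) = √(53² + (-5)²)/(1/(-476)) = √(2809 + 25)/(-1/476) = √2834*(-476) = -476*√2834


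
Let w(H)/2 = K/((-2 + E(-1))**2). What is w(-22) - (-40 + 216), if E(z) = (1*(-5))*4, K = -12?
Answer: -21302/121 ≈ -176.05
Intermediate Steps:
E(z) = -20 (E(z) = -5*4 = -20)
w(H) = -6/121 (w(H) = 2*(-12/(-2 - 20)**2) = 2*(-12/((-22)**2)) = 2*(-12/484) = 2*(-12*1/484) = 2*(-3/121) = -6/121)
w(-22) - (-40 + 216) = -6/121 - (-40 + 216) = -6/121 - 1*176 = -6/121 - 176 = -21302/121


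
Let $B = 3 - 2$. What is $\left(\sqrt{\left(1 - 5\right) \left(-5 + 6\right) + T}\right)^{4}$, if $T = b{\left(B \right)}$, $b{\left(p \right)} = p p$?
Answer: $9$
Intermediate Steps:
$B = 1$
$b{\left(p \right)} = p^{2}$
$T = 1$ ($T = 1^{2} = 1$)
$\left(\sqrt{\left(1 - 5\right) \left(-5 + 6\right) + T}\right)^{4} = \left(\sqrt{\left(1 - 5\right) \left(-5 + 6\right) + 1}\right)^{4} = \left(\sqrt{\left(-4\right) 1 + 1}\right)^{4} = \left(\sqrt{-4 + 1}\right)^{4} = \left(\sqrt{-3}\right)^{4} = \left(i \sqrt{3}\right)^{4} = 9$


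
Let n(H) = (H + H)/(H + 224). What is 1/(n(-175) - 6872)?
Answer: -7/48154 ≈ -0.00014537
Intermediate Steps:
n(H) = 2*H/(224 + H) (n(H) = (2*H)/(224 + H) = 2*H/(224 + H))
1/(n(-175) - 6872) = 1/(2*(-175)/(224 - 175) - 6872) = 1/(2*(-175)/49 - 6872) = 1/(2*(-175)*(1/49) - 6872) = 1/(-50/7 - 6872) = 1/(-48154/7) = -7/48154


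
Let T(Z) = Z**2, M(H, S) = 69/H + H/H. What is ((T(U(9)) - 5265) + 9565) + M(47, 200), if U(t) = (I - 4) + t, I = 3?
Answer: 205224/47 ≈ 4366.5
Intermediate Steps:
M(H, S) = 1 + 69/H (M(H, S) = 69/H + 1 = 1 + 69/H)
U(t) = -1 + t (U(t) = (3 - 4) + t = -1 + t)
((T(U(9)) - 5265) + 9565) + M(47, 200) = (((-1 + 9)**2 - 5265) + 9565) + (69 + 47)/47 = ((8**2 - 5265) + 9565) + (1/47)*116 = ((64 - 5265) + 9565) + 116/47 = (-5201 + 9565) + 116/47 = 4364 + 116/47 = 205224/47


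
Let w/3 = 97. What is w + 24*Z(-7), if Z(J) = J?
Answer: 123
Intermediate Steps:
w = 291 (w = 3*97 = 291)
w + 24*Z(-7) = 291 + 24*(-7) = 291 - 168 = 123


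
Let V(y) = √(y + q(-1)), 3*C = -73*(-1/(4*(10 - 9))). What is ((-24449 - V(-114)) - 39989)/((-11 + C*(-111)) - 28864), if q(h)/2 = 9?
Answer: 257752/118201 + 16*I*√6/118201 ≈ 2.1806 + 0.00033157*I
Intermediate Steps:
C = 73/12 (C = (-73*(-1/(4*(10 - 9))))/3 = (-73/((-4*1)))/3 = (-73/(-4))/3 = (-73*(-¼))/3 = (⅓)*(73/4) = 73/12 ≈ 6.0833)
q(h) = 18 (q(h) = 2*9 = 18)
V(y) = √(18 + y) (V(y) = √(y + 18) = √(18 + y))
((-24449 - V(-114)) - 39989)/((-11 + C*(-111)) - 28864) = ((-24449 - √(18 - 114)) - 39989)/((-11 + (73/12)*(-111)) - 28864) = ((-24449 - √(-96)) - 39989)/((-11 - 2701/4) - 28864) = ((-24449 - 4*I*√6) - 39989)/(-2745/4 - 28864) = ((-24449 - 4*I*√6) - 39989)/(-118201/4) = (-64438 - 4*I*√6)*(-4/118201) = 257752/118201 + 16*I*√6/118201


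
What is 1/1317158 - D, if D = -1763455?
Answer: 2322748860891/1317158 ≈ 1.7635e+6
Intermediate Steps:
1/1317158 - D = 1/1317158 - 1*(-1763455) = 1/1317158 + 1763455 = 2322748860891/1317158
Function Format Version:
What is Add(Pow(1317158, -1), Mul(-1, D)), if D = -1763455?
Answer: Rational(2322748860891, 1317158) ≈ 1.7635e+6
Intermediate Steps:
Add(Pow(1317158, -1), Mul(-1, D)) = Add(Pow(1317158, -1), Mul(-1, -1763455)) = Add(Rational(1, 1317158), 1763455) = Rational(2322748860891, 1317158)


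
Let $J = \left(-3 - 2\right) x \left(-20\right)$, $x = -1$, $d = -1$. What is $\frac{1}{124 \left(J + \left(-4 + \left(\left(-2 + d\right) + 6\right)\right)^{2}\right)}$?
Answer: $- \frac{1}{12276} \approx -8.146 \cdot 10^{-5}$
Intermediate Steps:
$J = -100$ ($J = \left(-3 - 2\right) \left(-1\right) \left(-20\right) = \left(-5\right) \left(-1\right) \left(-20\right) = 5 \left(-20\right) = -100$)
$\frac{1}{124 \left(J + \left(-4 + \left(\left(-2 + d\right) + 6\right)\right)^{2}\right)} = \frac{1}{124 \left(-100 + \left(-4 + \left(\left(-2 - 1\right) + 6\right)\right)^{2}\right)} = \frac{1}{124 \left(-100 + \left(-4 + \left(-3 + 6\right)\right)^{2}\right)} = \frac{1}{124 \left(-100 + \left(-4 + 3\right)^{2}\right)} = \frac{1}{124 \left(-100 + \left(-1\right)^{2}\right)} = \frac{1}{124 \left(-100 + 1\right)} = \frac{1}{124 \left(-99\right)} = \frac{1}{-12276} = - \frac{1}{12276}$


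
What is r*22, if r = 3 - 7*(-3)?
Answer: 528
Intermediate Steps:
r = 24 (r = 3 + 21 = 24)
r*22 = 24*22 = 528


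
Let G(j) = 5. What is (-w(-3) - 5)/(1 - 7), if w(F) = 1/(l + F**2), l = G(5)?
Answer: 71/84 ≈ 0.84524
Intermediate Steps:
l = 5
w(F) = 1/(5 + F**2)
(-w(-3) - 5)/(1 - 7) = (-1/(5 + (-3)**2) - 5)/(1 - 7) = (-1/(5 + 9) - 5)/(-6) = -(-1/14 - 5)/6 = -1/6*(-71/14) = 71/84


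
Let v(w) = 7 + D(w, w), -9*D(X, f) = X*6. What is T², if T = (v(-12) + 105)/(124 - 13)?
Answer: 1600/1369 ≈ 1.1687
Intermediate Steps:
D(X, f) = -2*X/3 (D(X, f) = -X*6/9 = -2*X/3)
v(w) = 7 - 2*w/3
T = 40/37 (T = ((7 - ⅔*(-12)) + 105)/(124 - 13) = ((7 + 8) + 105)/111 = (15 + 105)*(1/111) = 120*(1/111) = 40/37 ≈ 1.0811)
T² = (40/37)² = 1600/1369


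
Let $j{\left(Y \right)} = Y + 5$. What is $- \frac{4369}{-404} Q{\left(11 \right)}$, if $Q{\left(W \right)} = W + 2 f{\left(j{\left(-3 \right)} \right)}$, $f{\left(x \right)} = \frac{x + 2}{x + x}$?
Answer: $\frac{56797}{404} \approx 140.59$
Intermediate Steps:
$j{\left(Y \right)} = 5 + Y$
$f{\left(x \right)} = \frac{2 + x}{2 x}$
$Q{\left(W \right)} = 2 + W$ ($Q{\left(W \right)} = W + 2 \frac{2 + \left(5 - 3\right)}{2 \left(5 - 3\right)} = W + 2 \frac{2 + 2}{2 \cdot 2} = W + 2 \cdot \frac{1}{2} \cdot \frac{1}{2} \cdot 4 = W + 2 \cdot 1 = W + 2 = 2 + W$)
$- \frac{4369}{-404} Q{\left(11 \right)} = - \frac{4369}{-404} \left(2 + 11\right) = \left(-4369\right) \left(- \frac{1}{404}\right) 13 = \frac{4369}{404} \cdot 13 = \frac{56797}{404}$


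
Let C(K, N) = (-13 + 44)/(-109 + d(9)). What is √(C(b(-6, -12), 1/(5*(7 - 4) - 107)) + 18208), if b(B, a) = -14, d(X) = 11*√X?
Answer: 3*√2921307/38 ≈ 134.94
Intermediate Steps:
C(K, N) = -31/76 (C(K, N) = (-13 + 44)/(-109 + 11*√9) = 31/(-109 + 11*3) = 31/(-109 + 33) = 31/(-76) = 31*(-1/76) = -31/76)
√(C(b(-6, -12), 1/(5*(7 - 4) - 107)) + 18208) = √(-31/76 + 18208) = √(1383777/76) = 3*√2921307/38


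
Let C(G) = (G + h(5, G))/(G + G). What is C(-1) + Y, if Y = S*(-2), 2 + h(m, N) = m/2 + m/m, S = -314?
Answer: 2511/4 ≈ 627.75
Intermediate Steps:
h(m, N) = -1 + m/2 (h(m, N) = -2 + (m/2 + m/m) = -2 + (m*(½) + 1) = -2 + (m/2 + 1) = -2 + (1 + m/2) = -1 + m/2)
C(G) = (3/2 + G)/(2*G) (C(G) = (G + (-1 + (½)*5))/(G + G) = (G + (-1 + 5/2))/((2*G)) = (G + 3/2)*(1/(2*G)) = (3/2 + G)*(1/(2*G)) = (3/2 + G)/(2*G))
Y = 628 (Y = -314*(-2) = 628)
C(-1) + Y = (¼)*(3 + 2*(-1))/(-1) + 628 = (¼)*(-1)*(3 - 2) + 628 = (¼)*(-1)*1 + 628 = -¼ + 628 = 2511/4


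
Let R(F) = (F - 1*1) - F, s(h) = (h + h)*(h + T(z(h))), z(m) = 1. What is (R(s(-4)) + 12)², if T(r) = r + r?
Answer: 121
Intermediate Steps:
T(r) = 2*r
s(h) = 2*h*(2 + h) (s(h) = (h + h)*(h + 2*1) = (2*h)*(h + 2) = (2*h)*(2 + h) = 2*h*(2 + h))
R(F) = -1 (R(F) = (F - 1) - F = (-1 + F) - F = -1)
(R(s(-4)) + 12)² = (-1 + 12)² = 11² = 121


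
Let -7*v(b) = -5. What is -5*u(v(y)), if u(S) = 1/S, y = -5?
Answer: -7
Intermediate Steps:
v(b) = 5/7 (v(b) = -⅐*(-5) = 5/7)
-5*u(v(y)) = -5/5/7 = -5*7/5 = -7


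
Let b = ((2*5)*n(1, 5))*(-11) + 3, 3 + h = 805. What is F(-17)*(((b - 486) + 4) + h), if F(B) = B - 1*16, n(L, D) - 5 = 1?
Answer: 11121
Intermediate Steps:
n(L, D) = 6 (n(L, D) = 5 + 1 = 6)
h = 802 (h = -3 + 805 = 802)
F(B) = -16 + B (F(B) = B - 16 = -16 + B)
b = -657 (b = ((2*5)*6)*(-11) + 3 = (10*6)*(-11) + 3 = 60*(-11) + 3 = -660 + 3 = -657)
F(-17)*(((b - 486) + 4) + h) = (-16 - 17)*(((-657 - 486) + 4) + 802) = -33*((-1143 + 4) + 802) = -33*(-1139 + 802) = -33*(-337) = 11121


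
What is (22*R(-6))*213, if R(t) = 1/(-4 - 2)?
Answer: -781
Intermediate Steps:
R(t) = -1/6 (R(t) = 1/(-6) = -1/6)
(22*R(-6))*213 = (22*(-1/6))*213 = -11/3*213 = -781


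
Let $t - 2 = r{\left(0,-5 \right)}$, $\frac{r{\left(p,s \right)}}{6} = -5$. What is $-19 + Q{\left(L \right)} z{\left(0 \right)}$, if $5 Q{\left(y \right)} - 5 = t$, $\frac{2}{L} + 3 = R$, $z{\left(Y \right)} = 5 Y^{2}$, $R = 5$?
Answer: $-19$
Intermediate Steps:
$L = 1$ ($L = \frac{2}{-3 + 5} = \frac{2}{2} = 2 \cdot \frac{1}{2} = 1$)
$r{\left(p,s \right)} = -30$ ($r{\left(p,s \right)} = 6 \left(-5\right) = -30$)
$t = -28$ ($t = 2 - 30 = -28$)
$Q{\left(y \right)} = - \frac{23}{5}$ ($Q{\left(y \right)} = 1 + \frac{1}{5} \left(-28\right) = 1 - \frac{28}{5} = - \frac{23}{5}$)
$-19 + Q{\left(L \right)} z{\left(0 \right)} = -19 - \frac{23 \cdot 5 \cdot 0^{2}}{5} = -19 - \frac{23 \cdot 5 \cdot 0}{5} = -19 - 0 = -19 + 0 = -19$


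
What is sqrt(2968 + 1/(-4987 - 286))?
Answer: sqrt(82523836799)/5273 ≈ 54.479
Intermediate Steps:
sqrt(2968 + 1/(-4987 - 286)) = sqrt(2968 + 1/(-5273)) = sqrt(2968 - 1/5273) = sqrt(15650263/5273) = sqrt(82523836799)/5273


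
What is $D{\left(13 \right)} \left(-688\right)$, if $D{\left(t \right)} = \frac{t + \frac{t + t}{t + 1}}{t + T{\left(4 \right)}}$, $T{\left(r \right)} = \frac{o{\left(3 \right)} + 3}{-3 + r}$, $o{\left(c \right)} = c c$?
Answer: $- \frac{71552}{175} \approx -408.87$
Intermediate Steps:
$o{\left(c \right)} = c^{2}$
$T{\left(r \right)} = \frac{12}{-3 + r}$ ($T{\left(r \right)} = \frac{3^{2} + 3}{-3 + r} = \frac{9 + 3}{-3 + r} = \frac{12}{-3 + r}$)
$D{\left(t \right)} = \frac{t + \frac{2 t}{1 + t}}{12 + t}$ ($D{\left(t \right)} = \frac{t + \frac{t + t}{t + 1}}{t + \frac{12}{-3 + 4}} = \frac{t + \frac{2 t}{1 + t}}{t + \frac{12}{1}} = \frac{t + \frac{2 t}{1 + t}}{t + 12 \cdot 1} = \frac{t + \frac{2 t}{1 + t}}{t + 12} = \frac{t + \frac{2 t}{1 + t}}{12 + t}$)
$D{\left(13 \right)} \left(-688\right) = \frac{13 \left(3 + 13\right)}{12 + 13^{2} + 13 \cdot 13} \left(-688\right) = 13 \frac{1}{12 + 169 + 169} \cdot 16 \left(-688\right) = 13 \cdot \frac{1}{350} \cdot 16 \left(-688\right) = \frac{104}{175} \left(-688\right) = - \frac{71552}{175}$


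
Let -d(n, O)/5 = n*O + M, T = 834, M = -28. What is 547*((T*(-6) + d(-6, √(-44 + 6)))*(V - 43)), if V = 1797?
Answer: -4666706432 + 28783140*I*√38 ≈ -4.6667e+9 + 1.7743e+8*I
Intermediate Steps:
d(n, O) = 140 - 5*O*n (d(n, O) = -5*(n*O - 28) = -5*(O*n - 28) = -5*(-28 + O*n) = 140 - 5*O*n)
547*((T*(-6) + d(-6, √(-44 + 6)))*(V - 43)) = 547*((834*(-6) + (140 - 5*√(-44 + 6)*(-6)))*(1797 - 43)) = 547*((-5004 + (140 - 5*√(-38)*(-6)))*1754) = 547*((-5004 + (140 - 5*I*√38*(-6)))*1754) = 547*((-5004 + (140 + 30*I*√38))*1754) = 547*((-4864 + 30*I*√38)*1754) = 547*(-8531456 + 52620*I*√38) = -4666706432 + 28783140*I*√38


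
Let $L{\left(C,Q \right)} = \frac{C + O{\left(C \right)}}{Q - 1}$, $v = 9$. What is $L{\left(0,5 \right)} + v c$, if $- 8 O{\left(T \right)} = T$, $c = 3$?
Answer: $27$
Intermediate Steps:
$O{\left(T \right)} = - \frac{T}{8}$
$L{\left(C,Q \right)} = \frac{7 C}{8 \left(-1 + Q\right)}$ ($L{\left(C,Q \right)} = \frac{C - \frac{C}{8}}{Q - 1} = \frac{\frac{7}{8} C}{-1 + Q} = \frac{7 C}{8 \left(-1 + Q\right)}$)
$L{\left(0,5 \right)} + v c = \frac{7}{8} \cdot 0 \frac{1}{-1 + 5} + 9 \cdot 3 = \frac{7}{8} \cdot 0 \cdot \frac{1}{4} + 27 = 0 + 27 = 27$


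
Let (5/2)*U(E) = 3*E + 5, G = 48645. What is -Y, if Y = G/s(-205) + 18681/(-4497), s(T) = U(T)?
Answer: 74438243/365756 ≈ 203.52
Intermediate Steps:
U(E) = 2 + 6*E/5 (U(E) = 2*(3*E + 5)/5 = 2*(5 + 3*E)/5 = 2 + 6*E/5)
s(T) = 2 + 6*T/5
Y = -74438243/365756 (Y = 48645/(2 + (6/5)*(-205)) + 18681/(-4497) = 48645/(2 - 246) + 18681*(-1/4497) = 48645/(-244) - 6227/1499 = 48645*(-1/244) - 6227/1499 = -48645/244 - 6227/1499 = -74438243/365756 ≈ -203.52)
-Y = -1*(-74438243/365756) = 74438243/365756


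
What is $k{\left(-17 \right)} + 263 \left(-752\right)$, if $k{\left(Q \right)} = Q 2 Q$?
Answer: $-197198$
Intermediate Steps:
$k{\left(Q \right)} = 2 Q^{2}$ ($k{\left(Q \right)} = 2 Q Q = 2 Q^{2}$)
$k{\left(-17 \right)} + 263 \left(-752\right) = 2 \left(-17\right)^{2} + 263 \left(-752\right) = 2 \cdot 289 - 197776 = 578 - 197776 = -197198$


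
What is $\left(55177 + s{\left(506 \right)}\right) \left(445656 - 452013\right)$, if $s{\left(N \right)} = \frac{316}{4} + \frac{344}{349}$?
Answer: $- \frac{122592761616}{349} \approx -3.5127 \cdot 10^{8}$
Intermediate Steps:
$s{\left(N \right)} = \frac{27915}{349}$ ($s{\left(N \right)} = 316 \cdot \frac{1}{4} + 344 \cdot \frac{1}{349} = 79 + \frac{344}{349} = \frac{27915}{349}$)
$\left(55177 + s{\left(506 \right)}\right) \left(445656 - 452013\right) = \left(55177 + \frac{27915}{349}\right) \left(445656 - 452013\right) = \frac{19284688}{349} \left(-6357\right) = - \frac{122592761616}{349}$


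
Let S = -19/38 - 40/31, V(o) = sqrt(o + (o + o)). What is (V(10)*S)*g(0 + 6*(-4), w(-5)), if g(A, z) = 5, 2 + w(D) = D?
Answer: -555*sqrt(30)/62 ≈ -49.030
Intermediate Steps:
w(D) = -2 + D
V(o) = sqrt(3)*sqrt(o) (V(o) = sqrt(o + 2*o) = sqrt(3*o) = sqrt(3)*sqrt(o))
S = -111/62 (S = -19*1/38 - 40*1/31 = -1/2 - 40/31 = -111/62 ≈ -1.7903)
(V(10)*S)*g(0 + 6*(-4), w(-5)) = ((sqrt(3)*sqrt(10))*(-111/62))*5 = (sqrt(30)*(-111/62))*5 = -111*sqrt(30)/62*5 = -555*sqrt(30)/62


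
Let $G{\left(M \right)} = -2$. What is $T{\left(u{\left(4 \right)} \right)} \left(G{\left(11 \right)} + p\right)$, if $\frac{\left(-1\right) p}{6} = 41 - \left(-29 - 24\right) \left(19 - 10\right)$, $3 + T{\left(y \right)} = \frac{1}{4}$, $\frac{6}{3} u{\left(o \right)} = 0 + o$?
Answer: $\frac{17105}{2} \approx 8552.5$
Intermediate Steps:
$u{\left(o \right)} = \frac{o}{2}$ ($u{\left(o \right)} = \frac{0 + o}{2} = \frac{o}{2}$)
$T{\left(y \right)} = - \frac{11}{4}$ ($T{\left(y \right)} = -3 + \frac{1}{4} = - \frac{11}{4}$)
$p = -3108$ ($p = - 6 \left(41 - \left(-29 - 24\right) \left(19 - 10\right)\right) = - 6 \left(41 - \left(-53\right) 9\right) = - 6 \left(41 - -477\right) = - 6 \left(41 + 477\right) = \left(-6\right) 518 = -3108$)
$T{\left(u{\left(4 \right)} \right)} \left(G{\left(11 \right)} + p\right) = - \frac{11 \left(-2 - 3108\right)}{4} = \left(- \frac{11}{4}\right) \left(-3110\right) = \frac{17105}{2}$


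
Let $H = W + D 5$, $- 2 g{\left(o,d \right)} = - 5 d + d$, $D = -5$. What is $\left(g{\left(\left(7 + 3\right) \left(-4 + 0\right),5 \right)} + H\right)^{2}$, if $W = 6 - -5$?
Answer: $16$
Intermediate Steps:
$g{\left(o,d \right)} = 2 d$ ($g{\left(o,d \right)} = - \frac{- 5 d + d}{2} = - \frac{\left(-4\right) d}{2} = 2 d$)
$W = 11$ ($W = 6 + 5 = 11$)
$H = -14$ ($H = 11 - 25 = -14$)
$\left(g{\left(\left(7 + 3\right) \left(-4 + 0\right),5 \right)} + H\right)^{2} = \left(2 \cdot 5 - 14\right)^{2} = \left(10 - 14\right)^{2} = \left(-4\right)^{2} = 16$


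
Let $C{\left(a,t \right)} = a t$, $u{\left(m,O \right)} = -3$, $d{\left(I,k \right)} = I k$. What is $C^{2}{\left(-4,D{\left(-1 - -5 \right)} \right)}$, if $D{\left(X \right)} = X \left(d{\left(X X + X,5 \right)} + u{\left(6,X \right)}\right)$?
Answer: $2408704$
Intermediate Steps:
$D{\left(X \right)} = X \left(-3 + 5 X + 5 X^{2}\right)$ ($D{\left(X \right)} = X \left(\left(X X + X\right) 5 - 3\right) = X \left(\left(X^{2} + X\right) 5 - 3\right) = X \left(\left(X + X^{2}\right) 5 - 3\right) = X \left(\left(5 X + 5 X^{2}\right) - 3\right) = X \left(-3 + 5 X + 5 X^{2}\right)$)
$C^{2}{\left(-4,D{\left(-1 - -5 \right)} \right)} = \left(- 4 \left(-1 - -5\right) \left(-3 + 5 \left(-1 - -5\right) \left(1 - -4\right)\right)\right)^{2} = \left(- 4 \left(-1 + 5\right) \left(-3 + 5 \left(-1 + 5\right) \left(1 + \left(-1 + 5\right)\right)\right)\right)^{2} = \left(- 4 \cdot 4 \left(-3 + 5 \cdot 4 \left(1 + 4\right)\right)\right)^{2} = \left(- 4 \cdot 4 \left(-3 + 5 \cdot 4 \cdot 5\right)\right)^{2} = \left(- 4 \cdot 4 \left(-3 + 100\right)\right)^{2} = \left(- 4 \cdot 4 \cdot 97\right)^{2} = \left(\left(-4\right) 388\right)^{2} = \left(-1552\right)^{2} = 2408704$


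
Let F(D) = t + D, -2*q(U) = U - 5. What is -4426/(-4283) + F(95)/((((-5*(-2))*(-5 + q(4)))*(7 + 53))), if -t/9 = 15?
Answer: 606076/578205 ≈ 1.0482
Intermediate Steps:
t = -135 (t = -9*15 = -135)
q(U) = 5/2 - U/2 (q(U) = -(U - 5)/2 = -(-5 + U)/2 = 5/2 - U/2)
F(D) = -135 + D
-4426/(-4283) + F(95)/((((-5*(-2))*(-5 + q(4)))*(7 + 53))) = -4426/(-4283) + (-135 + 95)/((((-5*(-2))*(-5 + (5/2 - 1/2*4)))*(7 + 53))) = -4426*(-1/4283) - 40*1/(600*(-5 + (5/2 - 2))) = 4426/4283 - 40*1/(600*(-5 + 1/2)) = 4426/4283 - 40/((10*(-9/2))*60) = 4426/4283 - 40/((-45*60)) = 4426/4283 - 40/(-2700) = 4426/4283 - 40*(-1/2700) = 4426/4283 + 2/135 = 606076/578205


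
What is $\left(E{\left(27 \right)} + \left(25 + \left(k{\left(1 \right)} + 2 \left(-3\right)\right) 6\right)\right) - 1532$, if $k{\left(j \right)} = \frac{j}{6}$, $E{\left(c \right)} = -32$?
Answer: $-1574$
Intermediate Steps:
$k{\left(j \right)} = \frac{j}{6}$ ($k{\left(j \right)} = j \frac{1}{6} = \frac{j}{6}$)
$\left(E{\left(27 \right)} + \left(25 + \left(k{\left(1 \right)} + 2 \left(-3\right)\right) 6\right)\right) - 1532 = \left(-32 + \left(25 + \left(\frac{1}{6} \cdot 1 + 2 \left(-3\right)\right) 6\right)\right) - 1532 = \left(-32 + \left(25 + \left(\frac{1}{6} - 6\right) 6\right)\right) - 1532 = \left(-32 + \left(25 - 35\right)\right) - 1532 = \left(-32 - 10\right) - 1532 = -42 - 1532 = -1574$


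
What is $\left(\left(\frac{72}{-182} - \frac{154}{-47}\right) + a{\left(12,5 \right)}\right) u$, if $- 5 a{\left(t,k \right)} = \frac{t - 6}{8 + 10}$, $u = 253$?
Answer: $\frac{45679909}{64155} \approx 712.02$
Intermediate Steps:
$a{\left(t,k \right)} = \frac{1}{15} - \frac{t}{90}$ ($a{\left(t,k \right)} = - \frac{\left(t - 6\right) \frac{1}{8 + 10}}{5} = - \frac{\left(-6 + t\right) \frac{1}{18}}{5} = - \frac{- \frac{1}{3} + \frac{t}{18}}{5} = \frac{1}{15} - \frac{t}{90}$)
$\left(\left(\frac{72}{-182} - \frac{154}{-47}\right) + a{\left(12,5 \right)}\right) u = \left(\left(\frac{72}{-182} - \frac{154}{-47}\right) + \left(\frac{1}{15} - \frac{2}{15}\right)\right) 253 = \left(\left(72 \left(- \frac{1}{182}\right) - - \frac{154}{47}\right) + \left(\frac{1}{15} - \frac{2}{15}\right)\right) 253 = \left(\left(- \frac{36}{91} + \frac{154}{47}\right) - \frac{1}{15}\right) 253 = \left(\frac{12322}{4277} - \frac{1}{15}\right) 253 = \frac{180553}{64155} \cdot 253 = \frac{45679909}{64155}$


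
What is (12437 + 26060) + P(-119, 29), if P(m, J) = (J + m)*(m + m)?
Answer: 59917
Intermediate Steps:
P(m, J) = 2*m*(J + m) (P(m, J) = (J + m)*(2*m) = 2*m*(J + m))
(12437 + 26060) + P(-119, 29) = (12437 + 26060) + 2*(-119)*(29 - 119) = 38497 + 2*(-119)*(-90) = 38497 + 21420 = 59917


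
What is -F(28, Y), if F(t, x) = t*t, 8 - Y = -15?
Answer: -784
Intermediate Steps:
Y = 23 (Y = 8 - 1*(-15) = 8 + 15 = 23)
F(t, x) = t**2
-F(28, Y) = -1*28**2 = -1*784 = -784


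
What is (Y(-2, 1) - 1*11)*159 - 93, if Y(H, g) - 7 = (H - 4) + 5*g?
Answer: -888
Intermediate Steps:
Y(H, g) = 3 + H + 5*g (Y(H, g) = 7 + ((H - 4) + 5*g) = 7 + ((-4 + H) + 5*g) = 7 + (-4 + H + 5*g) = 3 + H + 5*g)
(Y(-2, 1) - 1*11)*159 - 93 = ((3 - 2 + 5*1) - 1*11)*159 - 93 = ((3 - 2 + 5) - 11)*159 - 93 = (6 - 11)*159 - 93 = -5*159 - 93 = -795 - 93 = -888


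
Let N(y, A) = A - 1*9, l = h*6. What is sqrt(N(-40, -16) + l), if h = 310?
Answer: sqrt(1835) ≈ 42.837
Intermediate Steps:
l = 1860 (l = 310*6 = 1860)
N(y, A) = -9 + A (N(y, A) = A - 9 = -9 + A)
sqrt(N(-40, -16) + l) = sqrt((-9 - 16) + 1860) = sqrt(-25 + 1860) = sqrt(1835)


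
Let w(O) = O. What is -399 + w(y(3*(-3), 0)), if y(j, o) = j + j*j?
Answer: -327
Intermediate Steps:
y(j, o) = j + j**2
-399 + w(y(3*(-3), 0)) = -399 + (3*(-3))*(1 + 3*(-3)) = -399 - 9*(1 - 9) = -399 - 9*(-8) = -399 + 72 = -327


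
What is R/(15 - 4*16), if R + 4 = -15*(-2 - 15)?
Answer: -251/49 ≈ -5.1225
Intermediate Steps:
R = 251 (R = -4 - 15*(-2 - 15) = -4 - 15*(-17) = -4 + 255 = 251)
R/(15 - 4*16) = 251/(15 - 4*16) = 251/(15 - 64) = 251/(-49) = 251*(-1/49) = -251/49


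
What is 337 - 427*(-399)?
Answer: 170710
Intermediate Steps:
337 - 427*(-399) = 337 + 170373 = 170710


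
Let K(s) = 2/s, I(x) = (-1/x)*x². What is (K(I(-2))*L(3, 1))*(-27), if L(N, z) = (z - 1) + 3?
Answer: -81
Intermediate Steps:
L(N, z) = 2 + z (L(N, z) = (-1 + z) + 3 = 2 + z)
I(x) = -x
(K(I(-2))*L(3, 1))*(-27) = ((2/((-1*(-2))))*(2 + 1))*(-27) = ((2/2)*3)*(-27) = ((2*(½))*3)*(-27) = (1*3)*(-27) = 3*(-27) = -81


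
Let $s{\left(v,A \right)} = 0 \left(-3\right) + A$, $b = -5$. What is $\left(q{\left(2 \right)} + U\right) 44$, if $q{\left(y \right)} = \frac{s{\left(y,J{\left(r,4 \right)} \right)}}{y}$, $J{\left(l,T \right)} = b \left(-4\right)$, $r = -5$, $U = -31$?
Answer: $-924$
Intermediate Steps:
$J{\left(l,T \right)} = 20$ ($J{\left(l,T \right)} = \left(-5\right) \left(-4\right) = 20$)
$s{\left(v,A \right)} = A$ ($s{\left(v,A \right)} = 0 + A = A$)
$q{\left(y \right)} = \frac{20}{y}$
$\left(q{\left(2 \right)} + U\right) 44 = \left(\frac{20}{2} - 31\right) 44 = \left(20 \cdot \frac{1}{2} - 31\right) 44 = \left(10 - 31\right) 44 = \left(-21\right) 44 = -924$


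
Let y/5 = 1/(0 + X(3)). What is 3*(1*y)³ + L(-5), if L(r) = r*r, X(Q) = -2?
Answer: -175/8 ≈ -21.875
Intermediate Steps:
L(r) = r²
y = -5/2 (y = 5/(0 - 2) = 5/(-2) = 5*(-½) = -5/2 ≈ -2.5000)
3*(1*y)³ + L(-5) = 3*(1*(-5/2))³ + (-5)² = 3*(-5/2)³ + 25 = 3*(-125/8) + 25 = -375/8 + 25 = -175/8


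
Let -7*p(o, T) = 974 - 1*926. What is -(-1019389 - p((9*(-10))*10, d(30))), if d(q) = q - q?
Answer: 7135675/7 ≈ 1.0194e+6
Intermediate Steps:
d(q) = 0
p(o, T) = -48/7 (p(o, T) = -(974 - 1*926)/7 = -(974 - 926)/7 = -⅐*48 = -48/7)
-(-1019389 - p((9*(-10))*10, d(30))) = -(-1019389 - 1*(-48/7)) = -(-1019389 + 48/7) = -1*(-7135675/7) = 7135675/7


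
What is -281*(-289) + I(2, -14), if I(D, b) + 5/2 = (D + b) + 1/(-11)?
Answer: 1786277/22 ≈ 81194.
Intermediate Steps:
I(D, b) = -57/22 + D + b (I(D, b) = -5/2 + ((D + b) + 1/(-11)) = -5/2 + ((D + b) - 1/11) = -5/2 + (-1/11 + D + b) = -57/22 + D + b)
-281*(-289) + I(2, -14) = -281*(-289) + (-57/22 + 2 - 14) = 81209 - 321/22 = 1786277/22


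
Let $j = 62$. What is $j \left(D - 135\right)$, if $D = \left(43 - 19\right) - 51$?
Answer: $-10044$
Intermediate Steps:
$D = -27$ ($D = 24 - 51 = -27$)
$j \left(D - 135\right) = 62 \left(-27 - 135\right) = 62 \left(-162\right) = -10044$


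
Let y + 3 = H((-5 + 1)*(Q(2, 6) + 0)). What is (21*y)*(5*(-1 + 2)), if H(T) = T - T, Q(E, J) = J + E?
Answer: -315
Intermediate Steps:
Q(E, J) = E + J
H(T) = 0
y = -3 (y = -3 + 0 = -3)
(21*y)*(5*(-1 + 2)) = (21*(-3))*(5*(-1 + 2)) = -315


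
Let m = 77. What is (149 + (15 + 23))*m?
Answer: 14399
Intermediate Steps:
(149 + (15 + 23))*m = (149 + (15 + 23))*77 = (149 + 38)*77 = 187*77 = 14399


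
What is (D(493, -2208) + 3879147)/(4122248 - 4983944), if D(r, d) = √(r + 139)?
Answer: -1293049/287232 - √158/430848 ≈ -4.5018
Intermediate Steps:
D(r, d) = √(139 + r)
(D(493, -2208) + 3879147)/(4122248 - 4983944) = (√(139 + 493) + 3879147)/(4122248 - 4983944) = (√632 + 3879147)/(-861696) = (2*√158 + 3879147)*(-1/861696) = (3879147 + 2*√158)*(-1/861696) = -1293049/287232 - √158/430848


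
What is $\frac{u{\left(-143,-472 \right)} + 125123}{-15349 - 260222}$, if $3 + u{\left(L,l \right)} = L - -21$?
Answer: $- \frac{41666}{91857} \approx -0.4536$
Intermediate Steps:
$u{\left(L,l \right)} = 18 + L$ ($u{\left(L,l \right)} = -3 + \left(L - -21\right) = -3 + \left(L + 21\right) = -3 + \left(21 + L\right) = 18 + L$)
$\frac{u{\left(-143,-472 \right)} + 125123}{-15349 - 260222} = \frac{\left(18 - 143\right) + 125123}{-15349 - 260222} = \frac{-125 + 125123}{-275571} = 124998 \left(- \frac{1}{275571}\right) = - \frac{41666}{91857}$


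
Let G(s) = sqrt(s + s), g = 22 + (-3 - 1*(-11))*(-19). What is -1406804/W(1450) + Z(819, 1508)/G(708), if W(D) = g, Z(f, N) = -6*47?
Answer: 703402/65 - 47*sqrt(354)/118 ≈ 10814.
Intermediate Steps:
Z(f, N) = -282
g = -130 (g = 22 + (-3 + 11)*(-19) = 22 + 8*(-19) = 22 - 152 = -130)
W(D) = -130
G(s) = sqrt(2)*sqrt(s) (G(s) = sqrt(2*s) = sqrt(2)*sqrt(s))
-1406804/W(1450) + Z(819, 1508)/G(708) = -1406804/(-130) - 282*sqrt(354)/708 = -1406804*(-1/130) - 282*sqrt(354)/708 = 703402/65 - 282*sqrt(354)/708 = 703402/65 - 47*sqrt(354)/118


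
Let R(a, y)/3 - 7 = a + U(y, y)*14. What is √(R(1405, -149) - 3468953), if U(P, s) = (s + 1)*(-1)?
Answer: I*√3458501 ≈ 1859.7*I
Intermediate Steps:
U(P, s) = -1 - s (U(P, s) = (1 + s)*(-1) = -1 - s)
R(a, y) = -21 - 42*y + 3*a (R(a, y) = 21 + 3*(a + (-1 - y)*14) = 21 + 3*(a + (-14 - 14*y)) = 21 + 3*(-14 + a - 14*y) = 21 + (-42 - 42*y + 3*a) = -21 - 42*y + 3*a)
√(R(1405, -149) - 3468953) = √((-21 - 42*(-149) + 3*1405) - 3468953) = √((-21 + 6258 + 4215) - 3468953) = √(10452 - 3468953) = √(-3458501) = I*√3458501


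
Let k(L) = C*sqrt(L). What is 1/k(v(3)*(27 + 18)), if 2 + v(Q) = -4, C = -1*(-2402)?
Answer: -I*sqrt(30)/216180 ≈ -2.5336e-5*I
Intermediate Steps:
C = 2402
v(Q) = -6 (v(Q) = -2 - 4 = -6)
k(L) = 2402*sqrt(L)
1/k(v(3)*(27 + 18)) = 1/(2402*sqrt(-6*(27 + 18))) = 1/(2402*sqrt(-6*45)) = 1/(2402*sqrt(-270)) = 1/(2402*(3*I*sqrt(30))) = 1/(7206*I*sqrt(30)) = -I*sqrt(30)/216180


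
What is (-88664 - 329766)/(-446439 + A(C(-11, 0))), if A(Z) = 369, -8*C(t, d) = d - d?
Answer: 41843/44607 ≈ 0.93804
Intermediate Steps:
C(t, d) = 0 (C(t, d) = -(d - d)/8 = -1/8*0 = 0)
(-88664 - 329766)/(-446439 + A(C(-11, 0))) = (-88664 - 329766)/(-446439 + 369) = -418430/(-446070) = -418430*(-1/446070) = 41843/44607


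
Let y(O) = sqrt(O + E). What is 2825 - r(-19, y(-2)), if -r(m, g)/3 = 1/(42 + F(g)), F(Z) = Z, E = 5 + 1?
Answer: 124303/44 ≈ 2825.1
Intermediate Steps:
E = 6
y(O) = sqrt(6 + O) (y(O) = sqrt(O + 6) = sqrt(6 + O))
r(m, g) = -3/(42 + g)
2825 - r(-19, y(-2)) = 2825 - (-3)/(42 + sqrt(6 - 2)) = 2825 - (-3)/(42 + sqrt(4)) = 2825 - (-3)/(42 + 2) = 2825 - (-3)/44 = 2825 - 1*(-3/44) = 2825 + 3/44 = 124303/44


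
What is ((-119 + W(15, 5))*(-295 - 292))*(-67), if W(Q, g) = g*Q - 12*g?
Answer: -4090216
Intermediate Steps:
W(Q, g) = -12*g + Q*g (W(Q, g) = Q*g - 12*g = -12*g + Q*g)
((-119 + W(15, 5))*(-295 - 292))*(-67) = ((-119 + 5*(-12 + 15))*(-295 - 292))*(-67) = ((-119 + 5*3)*(-587))*(-67) = ((-119 + 15)*(-587))*(-67) = -104*(-587)*(-67) = 61048*(-67) = -4090216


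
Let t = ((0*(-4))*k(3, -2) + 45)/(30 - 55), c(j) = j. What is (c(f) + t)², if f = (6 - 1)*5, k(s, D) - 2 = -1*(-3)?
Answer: 13456/25 ≈ 538.24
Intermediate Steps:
k(s, D) = 5 (k(s, D) = 2 - 1*(-3) = 2 + 3 = 5)
f = 25 (f = 5*5 = 25)
t = -9/5 (t = ((0*(-4))*5 + 45)/(30 - 55) = (0*5 + 45)/(-25) = (0 + 45)*(-1/25) = 45*(-1/25) = -9/5 ≈ -1.8000)
(c(f) + t)² = (25 - 9/5)² = (116/5)² = 13456/25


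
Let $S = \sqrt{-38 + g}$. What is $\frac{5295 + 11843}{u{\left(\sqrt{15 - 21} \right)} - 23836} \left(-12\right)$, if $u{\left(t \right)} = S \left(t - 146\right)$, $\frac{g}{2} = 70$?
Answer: $\frac{205656}{23836 + \sqrt{102} \left(146 - i \sqrt{6}\right)} \approx 8.1253 + 0.0079417 i$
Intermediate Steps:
$g = 140$ ($g = 2 \cdot 70 = 140$)
$S = \sqrt{102}$ ($S = \sqrt{-38 + 140} = \sqrt{102} \approx 10.1$)
$u{\left(t \right)} = \sqrt{102} \left(-146 + t\right)$ ($u{\left(t \right)} = \sqrt{102} \left(t - 146\right) = \sqrt{102} \left(-146 + t\right)$)
$\frac{5295 + 11843}{u{\left(\sqrt{15 - 21} \right)} - 23836} \left(-12\right) = \frac{5295 + 11843}{\sqrt{102} \left(-146 + \sqrt{15 - 21}\right) - 23836} \left(-12\right) = \frac{17138}{\sqrt{102} \left(-146 + \sqrt{-6}\right) - 23836} \left(-12\right) = \frac{17138}{\sqrt{102} \left(-146 + i \sqrt{6}\right) - 23836} \left(-12\right) = \frac{17138}{-23836 + \sqrt{102} \left(-146 + i \sqrt{6}\right)} \left(-12\right) = - \frac{205656}{-23836 + \sqrt{102} \left(-146 + i \sqrt{6}\right)}$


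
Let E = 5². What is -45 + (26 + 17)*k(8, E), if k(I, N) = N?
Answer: 1030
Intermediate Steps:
E = 25
-45 + (26 + 17)*k(8, E) = -45 + (26 + 17)*25 = -45 + 43*25 = -45 + 1075 = 1030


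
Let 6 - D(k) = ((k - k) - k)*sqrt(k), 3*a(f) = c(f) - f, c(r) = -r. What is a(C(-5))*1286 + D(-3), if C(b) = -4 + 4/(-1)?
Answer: 20594/3 - 3*I*sqrt(3) ≈ 6864.7 - 5.1962*I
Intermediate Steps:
C(b) = -8 (C(b) = -4 + 4*(-1) = -4 - 4 = -8)
a(f) = -2*f/3 (a(f) = (-f - f)/3 = (-2*f)/3 = -2*f/3)
D(k) = 6 + k**(3/2) (D(k) = 6 - ((k - k) - k)*sqrt(k) = 6 - (0 - k)*sqrt(k) = 6 - (-k)*sqrt(k) = 6 - (-1)*k**(3/2) = 6 + k**(3/2))
a(C(-5))*1286 + D(-3) = -2/3*(-8)*1286 + (6 + (-3)**(3/2)) = (16/3)*1286 + (6 - 3*I*sqrt(3)) = 20576/3 + (6 - 3*I*sqrt(3)) = 20594/3 - 3*I*sqrt(3)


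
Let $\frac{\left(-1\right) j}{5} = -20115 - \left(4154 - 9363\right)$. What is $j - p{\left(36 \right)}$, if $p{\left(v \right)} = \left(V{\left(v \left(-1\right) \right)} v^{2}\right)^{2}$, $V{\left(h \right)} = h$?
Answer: $-2176707806$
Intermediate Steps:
$j = 74530$ ($j = - 5 \left(-20115 - \left(4154 - 9363\right)\right) = - 5 \left(-20115 - -5209\right) = - 5 \left(-20115 + 5209\right) = \left(-5\right) \left(-14906\right) = 74530$)
$p{\left(v \right)} = v^{6}$ ($p{\left(v \right)} = \left(v \left(-1\right) v^{2}\right)^{2} = \left(- v v^{2}\right)^{2} = \left(- v^{3}\right)^{2} = v^{6}$)
$j - p{\left(36 \right)} = 74530 - 36^{6} = 74530 - 2176782336 = -2176707806$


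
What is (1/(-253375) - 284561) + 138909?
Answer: -36904575501/253375 ≈ -1.4565e+5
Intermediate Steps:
(1/(-253375) - 284561) + 138909 = (-1/253375 - 284561) + 138909 = -72100643376/253375 + 138909 = -36904575501/253375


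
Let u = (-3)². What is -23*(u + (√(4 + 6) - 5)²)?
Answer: -1012 + 230*√10 ≈ -284.68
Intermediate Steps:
u = 9
-23*(u + (√(4 + 6) - 5)²) = -23*(9 + (√(4 + 6) - 5)²) = -23*(9 + (√10 - 5)²) = -23*(9 + (-5 + √10)²) = -207 - 23*(-5 + √10)²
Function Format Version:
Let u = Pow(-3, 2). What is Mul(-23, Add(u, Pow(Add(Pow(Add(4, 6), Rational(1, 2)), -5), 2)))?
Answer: Add(-1012, Mul(230, Pow(10, Rational(1, 2)))) ≈ -284.68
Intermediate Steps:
u = 9
Mul(-23, Add(u, Pow(Add(Pow(Add(4, 6), Rational(1, 2)), -5), 2))) = Mul(-23, Add(9, Pow(Add(Pow(Add(4, 6), Rational(1, 2)), -5), 2))) = Mul(-23, Add(9, Pow(Add(Pow(10, Rational(1, 2)), -5), 2))) = Mul(-23, Add(9, Pow(Add(-5, Pow(10, Rational(1, 2))), 2))) = Add(-207, Mul(-23, Pow(Add(-5, Pow(10, Rational(1, 2))), 2)))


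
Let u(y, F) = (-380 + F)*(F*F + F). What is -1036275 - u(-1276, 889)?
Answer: -403762165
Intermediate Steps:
u(y, F) = (-380 + F)*(F + F²) (u(y, F) = (-380 + F)*(F² + F) = (-380 + F)*(F + F²))
-1036275 - u(-1276, 889) = -1036275 - 889*(-380 + 889² - 379*889) = -1036275 - 889*(-380 + 790321 - 336931) = -1036275 - 889*453010 = -1036275 - 1*402725890 = -1036275 - 402725890 = -403762165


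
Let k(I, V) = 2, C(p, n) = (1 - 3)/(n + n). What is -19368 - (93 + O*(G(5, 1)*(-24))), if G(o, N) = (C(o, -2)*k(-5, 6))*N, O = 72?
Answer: -17733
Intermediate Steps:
C(p, n) = -1/n (C(p, n) = -2*1/(2*n) = -1/n)
G(o, N) = N (G(o, N) = (-1/(-2)*2)*N = (-1*(-½)*2)*N = ((½)*2)*N = 1*N = N)
-19368 - (93 + O*(G(5, 1)*(-24))) = -19368 - (93 + 72*(1*(-24))) = -19368 - (93 + 72*(-24)) = -19368 - (93 - 1728) = -19368 - 1*(-1635) = -19368 + 1635 = -17733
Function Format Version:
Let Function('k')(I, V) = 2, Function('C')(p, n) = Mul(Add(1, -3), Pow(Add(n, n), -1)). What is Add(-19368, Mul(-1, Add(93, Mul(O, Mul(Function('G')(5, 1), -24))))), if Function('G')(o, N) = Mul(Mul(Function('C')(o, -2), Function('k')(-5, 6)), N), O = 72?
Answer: -17733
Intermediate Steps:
Function('C')(p, n) = Mul(-1, Pow(n, -1)) (Function('C')(p, n) = Mul(-2, Pow(Mul(2, n), -1)) = Mul(-2, Mul(Rational(1, 2), Pow(n, -1))) = Mul(-1, Pow(n, -1)))
Function('G')(o, N) = N (Function('G')(o, N) = Mul(Mul(Mul(-1, Pow(-2, -1)), 2), N) = Mul(Mul(Mul(-1, Rational(-1, 2)), 2), N) = Mul(Mul(Rational(1, 2), 2), N) = Mul(1, N) = N)
Add(-19368, Mul(-1, Add(93, Mul(O, Mul(Function('G')(5, 1), -24))))) = Add(-19368, Mul(-1, Add(93, Mul(72, Mul(1, -24))))) = Add(-19368, Mul(-1, Add(93, Mul(72, -24)))) = Add(-19368, Mul(-1, Add(93, -1728))) = Add(-19368, Mul(-1, -1635)) = Add(-19368, 1635) = -17733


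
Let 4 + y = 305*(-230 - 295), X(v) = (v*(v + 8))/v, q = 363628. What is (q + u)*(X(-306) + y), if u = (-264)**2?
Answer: -69516869348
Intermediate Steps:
X(v) = 8 + v (X(v) = (v*(8 + v))/v = 8 + v)
u = 69696
y = -160129 (y = -4 + 305*(-230 - 295) = -4 + 305*(-525) = -4 - 160125 = -160129)
(q + u)*(X(-306) + y) = (363628 + 69696)*((8 - 306) - 160129) = 433324*(-298 - 160129) = 433324*(-160427) = -69516869348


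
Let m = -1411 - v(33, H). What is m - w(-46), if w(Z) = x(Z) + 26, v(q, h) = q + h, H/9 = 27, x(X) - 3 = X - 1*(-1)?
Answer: -1671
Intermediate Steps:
x(X) = 4 + X (x(X) = 3 + (X - 1*(-1)) = 3 + (X + 1) = 3 + (1 + X) = 4 + X)
H = 243 (H = 9*27 = 243)
v(q, h) = h + q
m = -1687 (m = -1411 - (243 + 33) = -1411 - 1*276 = -1411 - 276 = -1687)
w(Z) = 30 + Z (w(Z) = (4 + Z) + 26 = 30 + Z)
m - w(-46) = -1687 - (30 - 46) = -1687 - 1*(-16) = -1687 + 16 = -1671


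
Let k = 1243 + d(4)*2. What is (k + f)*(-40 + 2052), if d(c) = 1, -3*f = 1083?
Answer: 1778608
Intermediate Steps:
f = -361 (f = -⅓*1083 = -361)
k = 1245 (k = 1243 + 1*2 = 1243 + 2 = 1245)
(k + f)*(-40 + 2052) = (1245 - 361)*(-40 + 2052) = 884*2012 = 1778608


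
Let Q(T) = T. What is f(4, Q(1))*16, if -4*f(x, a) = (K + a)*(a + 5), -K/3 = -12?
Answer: -888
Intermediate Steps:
K = 36 (K = -3*(-12) = 36)
f(x, a) = -(5 + a)*(36 + a)/4 (f(x, a) = -(36 + a)*(a + 5)/4 = -(36 + a)*(5 + a)/4 = -(5 + a)*(36 + a)/4)
f(4, Q(1))*16 = (-45 - 41/4*1 - ¼*1²)*16 = (-45 - 41/4 - ¼*1)*16 = (-45 - 41/4 - ¼)*16 = -111/2*16 = -888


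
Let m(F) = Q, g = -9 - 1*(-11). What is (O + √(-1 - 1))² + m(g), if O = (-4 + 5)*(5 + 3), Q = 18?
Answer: 80 + 16*I*√2 ≈ 80.0 + 22.627*I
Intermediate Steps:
O = 8 (O = 1*8 = 8)
g = 2 (g = -9 + 11 = 2)
m(F) = 18
(O + √(-1 - 1))² + m(g) = (8 + √(-1 - 1))² + 18 = (8 + √(-2))² + 18 = (8 + I*√2)² + 18 = 18 + (8 + I*√2)²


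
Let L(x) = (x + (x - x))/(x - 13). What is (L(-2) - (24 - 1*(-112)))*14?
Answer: -28532/15 ≈ -1902.1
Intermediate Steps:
L(x) = x/(-13 + x) (L(x) = (x + 0)/(-13 + x) = x/(-13 + x))
(L(-2) - (24 - 1*(-112)))*14 = (-2/(-13 - 2) - (24 - 1*(-112)))*14 = (-2/(-15) - (24 + 112))*14 = (-2*(-1/15) - 1*136)*14 = (2/15 - 136)*14 = -2038/15*14 = -28532/15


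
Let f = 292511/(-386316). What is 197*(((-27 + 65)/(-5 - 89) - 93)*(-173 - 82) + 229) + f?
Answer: 1178273989283/248724 ≈ 4.7373e+6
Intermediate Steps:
f = -4007/5292 (f = 292511*(-1/386316) = -4007/5292 ≈ -0.75718)
197*(((-27 + 65)/(-5 - 89) - 93)*(-173 - 82) + 229) + f = 197*(((-27 + 65)/(-5 - 89) - 93)*(-173 - 82) + 229) - 4007/5292 = 197*((38/(-94) - 93)*(-255) + 229) - 4007/5292 = 197*((38*(-1/94) - 93)*(-255) + 229) - 4007/5292 = 197*((-19/47 - 93)*(-255) + 229) - 4007/5292 = 197*(-4390/47*(-255) + 229) - 4007/5292 = 197*(1119450/47 + 229) - 4007/5292 = 197*(1130213/47) - 4007/5292 = 222651961/47 - 4007/5292 = 1178273989283/248724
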